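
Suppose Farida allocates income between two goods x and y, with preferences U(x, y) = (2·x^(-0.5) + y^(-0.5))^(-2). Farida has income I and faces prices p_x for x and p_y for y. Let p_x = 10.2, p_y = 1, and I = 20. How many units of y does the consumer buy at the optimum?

y* = 4.5019

MRS = MU_x/MU_y = 2·(y/x)^(1.5). Set equal to p_x/p_y.
Solve for the ratio: y/x = [(1/2)·p_x/p_y]^(2/3).
With the ratio pinned down, the budget gives x* = I/(p_x + p_y·(y/x)) and y* = (y/x)·x*.
Numerically y/x = 2.962876, so x* = 20/(10.2 + 1·2.962876) = 1.5194 and y* = 2.962876·1.5194 = 4.5019.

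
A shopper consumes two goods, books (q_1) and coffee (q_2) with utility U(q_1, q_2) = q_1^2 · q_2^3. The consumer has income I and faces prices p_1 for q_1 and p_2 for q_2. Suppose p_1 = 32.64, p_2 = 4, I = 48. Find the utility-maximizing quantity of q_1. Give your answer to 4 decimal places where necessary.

MU_q_1/MU_q_2 = (2·q_2)/(3·q_1); tangency sets this equal to p_1/p_2.
Rearranging, p_2·q_2 = (3/2)·p_1·q_1. Substituting into the budget gives p_1·q_1·(1 + (3/2)) = I.
Demand: q_1*(p_1,p_2,I) = 0.4·I/p_1 and q_2* = 0.6·I/p_2.
At p_1=32.64, p_2=4, I=48: q_1* = 0.4·48/32.64 = 0.5882.

q_1* = 0.5882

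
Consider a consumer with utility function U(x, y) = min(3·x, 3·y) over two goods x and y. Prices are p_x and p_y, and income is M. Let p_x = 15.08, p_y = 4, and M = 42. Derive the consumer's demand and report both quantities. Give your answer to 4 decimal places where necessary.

Here 3·15.08 + 3·4 = 57.24, giving x* = 2.2013 and y* = 2.2013.

x* = 2.2013, y* = 2.2013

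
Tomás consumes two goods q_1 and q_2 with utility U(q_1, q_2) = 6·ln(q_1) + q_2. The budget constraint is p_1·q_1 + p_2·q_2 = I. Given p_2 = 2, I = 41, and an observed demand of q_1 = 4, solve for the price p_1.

Set MRS = p_1/p_2: (6/q_1)/1 = p_1/p_2.
So q_1*(p_1,p_2) = 6·p_2/p_1, independent of income; and q_2* = (I − 6·p_2)/p_2.
Set q_1* = 4 in the demand function and solve for p_1: p_1 = 3.

p_1 = 3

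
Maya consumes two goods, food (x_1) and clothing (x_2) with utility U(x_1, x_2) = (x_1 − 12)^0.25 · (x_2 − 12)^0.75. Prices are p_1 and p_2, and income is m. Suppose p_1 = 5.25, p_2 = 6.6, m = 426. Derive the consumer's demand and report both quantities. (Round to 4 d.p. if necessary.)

MRS = (1/3)·(x_2−12)/(x_1−12). Tangency with p_1/p_2 gives x_2−12 = 3·(p_1/p_2)·(x_1−12).
Substituting into the budget: x_1* = 12 + 0.25·(m − 12·p_1 − 12·p_2)/p_1, and x_2* = 12 + 0.75·(…)/p_2.
Discretionary income = 426 − 12·5.25 − 12·6.6 = 283.8; x_1* = 12 + 0.25·283.8/5.25 = 25.5143; x_2* = 12 + 0.75·283.8/6.6 = 44.25.

x_1* = 25.5143, x_2* = 44.25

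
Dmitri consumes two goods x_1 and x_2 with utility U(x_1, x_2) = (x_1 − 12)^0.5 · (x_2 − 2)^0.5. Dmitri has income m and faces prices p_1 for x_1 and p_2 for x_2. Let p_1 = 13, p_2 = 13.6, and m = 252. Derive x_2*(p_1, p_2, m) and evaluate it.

x_2* = 4.5294

Let x_1' = x_1−12, x_2' = x_2−2. MRS = x_2'/x_1' = p_1/p_2.
After buying the subsistence bundle (12, 2), a share 0.5 of the remaining income goes to x_1: x_1* = 12 + 0.5·(m − 12p_1 − 2p_2)/p_1.
Discretionary income = 252 − 12·13 − 2·13.6 = 68.8; x_2* = 2 + 0.5·68.8/13.6 = 4.5294.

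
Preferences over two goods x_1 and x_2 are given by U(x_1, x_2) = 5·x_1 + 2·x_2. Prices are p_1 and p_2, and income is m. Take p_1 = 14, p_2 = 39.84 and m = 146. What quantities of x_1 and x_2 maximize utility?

x_1* = 10.4286, x_2* = 0

x_1 gives more utility per dollar, so spend all income on x_1: x_1* = m/p_1, x_2* = 0.
Numerically: x_1* = 10.4286, x_2* = 0.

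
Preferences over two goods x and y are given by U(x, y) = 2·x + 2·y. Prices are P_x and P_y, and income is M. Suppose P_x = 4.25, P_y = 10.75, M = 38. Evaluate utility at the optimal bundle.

Perfect substitutes: compare marginal utility per dollar. 2/P_x vs 2/P_y → 0.4706 vs 0.186.
x gives more utility per dollar, so spend all income on x: x* = M/P_x, y* = 0.
Numerically: x* = 8.9412, y* = 0.
Utility at the optimum: U(8.9412, 0) = 17.8824.

V = 17.8824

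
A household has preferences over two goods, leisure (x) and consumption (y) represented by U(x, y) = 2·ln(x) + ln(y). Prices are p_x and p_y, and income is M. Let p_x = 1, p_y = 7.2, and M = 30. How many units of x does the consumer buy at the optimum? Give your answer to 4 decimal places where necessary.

MU_x/MU_y = (2·y)/(x); tangency sets this equal to p_x/p_y.
Rearranging, p_y·y = (1/2)·p_x·x. Substituting into the budget gives p_x·x·(1 + (1/2)) = M.
Demand: x*(p_x,p_y,M) = 2/3·M/p_x and y* = 1/3·M/p_y.
At p_x=1, p_y=7.2, M=30: x* = 2/3·30/1 = 20.

x* = 20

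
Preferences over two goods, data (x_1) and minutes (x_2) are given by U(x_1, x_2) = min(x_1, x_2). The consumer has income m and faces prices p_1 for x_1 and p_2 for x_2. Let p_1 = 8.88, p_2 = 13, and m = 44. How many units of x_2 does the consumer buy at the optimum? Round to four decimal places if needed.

x_2* = 2.011

Leontief preferences: the optimum is at the kink where x_1/1 = x_2/1, i.e. x_2 = x_1.
Budget: p_1·x_1 + p_2·x_1 = m, so (p_1 + p_2)·x_1 = m.
Demand: x_1*(p_1,p_2,m) = m/(p_1 + p_2), x_2* = m/(p_1 + p_2).
Here 8.88 + 13 = 21.88, giving x_2* = 2.011.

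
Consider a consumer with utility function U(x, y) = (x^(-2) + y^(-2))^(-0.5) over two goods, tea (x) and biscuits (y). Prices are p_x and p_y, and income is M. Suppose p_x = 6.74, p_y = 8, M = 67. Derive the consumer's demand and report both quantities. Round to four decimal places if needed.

x* = 4.6867, y* = 4.4265

MU_x ∝ x^(-3), MU_y ∝ y^(-3), so MRS = (y/x)^(3) = p_x/p_y.
Hence y/x = (p_x/p_y)^(1/(3)), i.e. raised to the 1/3 power.
With the ratio pinned down, the budget gives x* = M/(p_x + p_y·(y/x)) and y* = (y/x)·x*.
Numerically y/x = 0.944474, so x* = 67/(6.74 + 8·0.944474) = 4.6867 and y* = 0.944474·4.6867 = 4.4265.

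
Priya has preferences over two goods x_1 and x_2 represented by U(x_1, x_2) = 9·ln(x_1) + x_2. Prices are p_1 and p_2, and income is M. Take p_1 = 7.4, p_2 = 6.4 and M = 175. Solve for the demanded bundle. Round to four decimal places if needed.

Set MRS = p_1/p_2: (9/x_1)/1 = p_1/p_2.
So x_1*(p_1,p_2) = 9·p_2/p_1, independent of income; and x_2* = (M − 9·p_2)/p_2.
At the given prices: x_1* = 9·6.4/7.4 = 7.7838, and x_2* = 18.3438.

x_1* = 7.7838, x_2* = 18.3438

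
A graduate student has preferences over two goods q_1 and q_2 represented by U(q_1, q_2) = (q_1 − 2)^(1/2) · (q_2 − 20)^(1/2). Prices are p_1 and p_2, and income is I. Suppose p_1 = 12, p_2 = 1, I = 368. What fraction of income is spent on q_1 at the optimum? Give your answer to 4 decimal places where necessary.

share on q_1 = 0.5054

Discretionary income = 368 − 2·12 − 20·1 = 324; q_1* = 2 + 0.5·324/12 = 15.5; q_2* = 20 + 0.5·324/1 = 182.
Expenditure on q_1: 12·15.5 = 186; share = 0.5054.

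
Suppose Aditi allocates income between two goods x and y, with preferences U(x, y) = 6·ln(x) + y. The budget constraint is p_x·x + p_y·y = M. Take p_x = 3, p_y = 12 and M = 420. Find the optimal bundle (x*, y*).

x* = 24, y* = 29

Set MRS = p_x/p_y: (6/x)/1 = p_x/p_y.
So x*(p_x,p_y) = 6·p_y/p_x, independent of income; and y* = (M − 6·p_y)/p_y.
At the given prices: x* = 6·12/3 = 24, and y* = 29.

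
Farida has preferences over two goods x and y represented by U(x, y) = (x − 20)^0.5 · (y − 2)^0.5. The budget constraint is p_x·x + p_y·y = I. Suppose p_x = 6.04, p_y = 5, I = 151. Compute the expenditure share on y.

share on y = 0.1331

This is Cobb-Douglas in (x−20, y−2): tangency gives 0.5·p_y·(y−2) = 0.5·p_x·(x−20).
Substituting into the budget: x* = 20 + 0.5·(I − 20·p_x − 2·p_y)/p_x, and y* = 2 + 0.5·(…)/p_y.
Discretionary income = 151 − 20·6.04 − 2·5 = 20.2; x* = 20 + 0.5·20.2/6.04 = 21.6722; y* = 2 + 0.5·20.2/5 = 4.02.
Expenditure on y: 5·4.02 = 20.1; share = 0.1331.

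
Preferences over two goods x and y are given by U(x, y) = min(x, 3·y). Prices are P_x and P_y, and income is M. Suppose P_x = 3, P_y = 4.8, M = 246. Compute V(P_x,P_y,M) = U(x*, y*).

Leontief preferences: the optimum is at the kink where x/3 = y/1, i.e. y = (1/3)·x.
Budget: P_x·x + P_y·(1/3)·x = M, so (3·P_x + P_y)·x = 3·M.
Demand: x*(P_x,P_y,M) = 3·M/(3·P_x + P_y), y* = M/(3·P_x + P_y).
Here 3·3 + 4.8 = 13.8, giving x* = 53.4783 and y* = 17.8261.
Utility at the optimum: U(53.4783, 17.8261) = 53.4783.

V = 53.4783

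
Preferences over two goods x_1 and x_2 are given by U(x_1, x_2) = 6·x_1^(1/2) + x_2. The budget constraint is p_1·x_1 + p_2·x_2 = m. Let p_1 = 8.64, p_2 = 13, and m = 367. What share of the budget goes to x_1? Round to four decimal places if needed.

share on x_1 = 0.4797

Thus x_1* = (3·p_2/p_1)² — independent of m — with the rest of income spent on x_2.
Plugging in: x_1* = (3·13/8.64)² = 20.3752, x_2* = 14.6891.
Expenditure on x_1: 8.64·20.3752 = 176.0417; share = 0.4797.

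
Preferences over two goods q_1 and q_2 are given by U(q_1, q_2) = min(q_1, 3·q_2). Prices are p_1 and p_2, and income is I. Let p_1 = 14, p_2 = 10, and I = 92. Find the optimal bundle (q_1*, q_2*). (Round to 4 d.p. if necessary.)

Demand: q_1*(p_1,p_2,I) = 3·I/(3·p_1 + p_2), q_2* = I/(3·p_1 + p_2).
Here 3·14 + 10 = 52, giving q_1* = 5.3077 and q_2* = 1.7692.

q_1* = 5.3077, q_2* = 1.7692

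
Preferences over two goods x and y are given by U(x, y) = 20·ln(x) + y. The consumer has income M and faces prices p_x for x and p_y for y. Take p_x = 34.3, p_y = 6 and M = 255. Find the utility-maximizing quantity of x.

MU_x = 20/x, MU_y = 1. Tangency: 20/x = p_x/p_y.
So x*(p_x,p_y) = 20·p_y/p_x, independent of income; and y* = (M − 20·p_y)/p_y.
At the given prices: x* = 20·6/34.3 = 3.4985.

x* = 3.4985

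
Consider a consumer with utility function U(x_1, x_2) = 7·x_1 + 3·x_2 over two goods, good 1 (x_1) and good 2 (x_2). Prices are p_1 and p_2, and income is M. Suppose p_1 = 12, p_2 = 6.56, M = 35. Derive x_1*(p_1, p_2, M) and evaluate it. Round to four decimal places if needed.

x_1* = 2.9167

Linear utility — the consumer picks whichever good has higher MU/price: 7/12 = 0.5833 vs 3/6.56 = 0.4573.
x_1 gives more utility per dollar, so spend all income on x_1: x_1* = M/p_1, x_2* = 0.
Numerically: x_1* = 2.9167, x_2* = 0.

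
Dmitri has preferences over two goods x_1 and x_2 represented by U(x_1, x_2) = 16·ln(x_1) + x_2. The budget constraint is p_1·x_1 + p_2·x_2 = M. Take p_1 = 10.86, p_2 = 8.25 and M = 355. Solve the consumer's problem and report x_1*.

Set MRS = p_1/p_2: (16/x_1)/1 = p_1/p_2.
So x_1*(p_1,p_2) = 16·p_2/p_1, independent of income; and x_2* = (M − 16·p_2)/p_2.
At the given prices: x_1* = 16·8.25/10.86 = 12.1547.

x_1* = 12.1547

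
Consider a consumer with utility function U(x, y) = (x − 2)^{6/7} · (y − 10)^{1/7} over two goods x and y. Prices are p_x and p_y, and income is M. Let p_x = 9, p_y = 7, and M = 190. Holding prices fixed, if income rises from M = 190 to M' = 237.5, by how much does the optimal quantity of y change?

This is Cobb-Douglas in (x−2, y−10): tangency gives 6/7·p_y·(y−10) = 1/7·p_x·(x−2).
Substituting into the budget: x* = 2 + 6/7·(M − 2·p_x − 10·p_y)/p_x, and y* = 10 + 1/7·(…)/p_y.
Discretionary income = 190 − 2·9 − 10·7 = 102; y* = 10 + 1/7·102/7 = 12.0816.
At M' = 237.5: y* = 13.051. Change: 13.051 − 12.0816 = 0.9694.

Δy* = 0.9694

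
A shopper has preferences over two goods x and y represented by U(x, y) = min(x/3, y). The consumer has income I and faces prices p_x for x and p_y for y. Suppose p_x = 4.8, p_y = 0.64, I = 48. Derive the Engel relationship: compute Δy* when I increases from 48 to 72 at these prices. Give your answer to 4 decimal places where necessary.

Δy* = 1.5957

Leontief preferences: the optimum is at the kink where x/3 = y/1, i.e. y = (1/3)·x.
Budget: p_x·x + p_y·(1/3)·x = I, so (3·p_x + p_y)·x = 3·I.
Demand: x*(p_x,p_y,I) = 3·I/(3·p_x + p_y), y* = I/(3·p_x + p_y).
Here 3·4.8 + 0.64 = 15.04, giving y* = 3.1915.
At I' = 72: y* = 4.7872. Change: 4.7872 − 3.1915 = 1.5957.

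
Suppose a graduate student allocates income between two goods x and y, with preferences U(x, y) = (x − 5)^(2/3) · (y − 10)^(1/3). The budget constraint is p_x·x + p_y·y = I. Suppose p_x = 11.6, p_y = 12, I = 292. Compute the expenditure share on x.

Let x' = x−5, y' = y−10. MRS = 2·y'/x' = p_x/p_y.
Substituting into the budget: x* = 5 + 2/3·(I − 5·p_x − 10·p_y)/p_x, and y* = 10 + 1/3·(…)/p_y.
Discretionary income = 292 − 5·11.6 − 10·12 = 114; x* = 5 + 2/3·114/11.6 = 11.5517; y* = 10 + 1/3·114/12 = 13.1667.
Expenditure on x: 11.6·11.5517 = 134; share = 0.4589.

share on x = 0.4589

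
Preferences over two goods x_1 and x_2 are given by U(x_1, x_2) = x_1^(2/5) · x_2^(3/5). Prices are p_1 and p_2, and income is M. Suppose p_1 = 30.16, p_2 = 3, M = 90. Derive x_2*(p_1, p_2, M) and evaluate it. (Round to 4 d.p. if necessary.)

Tangency: MRS = (2/3)·x_2/x_1 = p_1/p_2.
So 0.4·p_2·x_2 = 0.6·p_1·x_1; combined with the budget, a share 0.4 of income goes to x_1.
Demand: x_1*(p_1,p_2,M) = 0.4·M/p_1 and x_2* = 0.6·M/p_2.
At p_1=30.16, p_2=3, M=90: x_2* = 0.6·90/3 = 18.

x_2* = 18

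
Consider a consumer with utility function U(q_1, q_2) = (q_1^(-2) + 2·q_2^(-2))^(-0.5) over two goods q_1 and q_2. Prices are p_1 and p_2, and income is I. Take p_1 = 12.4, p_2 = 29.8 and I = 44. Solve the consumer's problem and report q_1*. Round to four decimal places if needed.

MU_q_1 ∝ q_1^(-3), MU_q_2 ∝ 2·q_2^(-3), so MRS = (1/2)·(q_2/q_1)^(3) = p_1/p_2.
Hence q_2/q_1 = (2·p_1/p_2)^(1/(3)), i.e. raised to the 1/3 power.
With the ratio pinned down, the budget gives q_1* = I/(p_1 + p_2·(q_2/q_1)) and q_2* = (q_2/q_1)·q_1*.
Numerically q_2/q_1 = 0.940615, so q_1* = 44/(12.4 + 29.8·0.940615) = 1.0883.

q_1* = 1.0883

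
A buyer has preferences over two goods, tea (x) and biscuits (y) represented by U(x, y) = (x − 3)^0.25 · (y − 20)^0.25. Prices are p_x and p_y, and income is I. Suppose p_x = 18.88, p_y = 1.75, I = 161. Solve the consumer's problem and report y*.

MRS = (y−20)/(x−3). Tangency with p_x/p_y gives y−20 = (p_x/p_y)·(x−3).
After buying the subsistence bundle (3, 20), a share 0.5 of the remaining income goes to x: x* = 3 + 0.5·(I − 3p_x − 20p_y)/p_x.
Discretionary income = 161 − 3·18.88 − 20·1.75 = 69.36; y* = 20 + 0.5·69.36/1.75 = 39.8171.

y* = 39.8171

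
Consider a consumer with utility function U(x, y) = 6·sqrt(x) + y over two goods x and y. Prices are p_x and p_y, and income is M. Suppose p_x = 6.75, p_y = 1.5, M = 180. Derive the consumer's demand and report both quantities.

Set MRS = p_x/p_y: 3·x^(−1/2) = p_x/p_y.
Thus x* = (3·p_y/p_x)² — independent of M — with the rest of income spent on y.
Plugging in: x* = (3·1.5/6.75)² = 0.4444, y* = 118.

x* = 0.4444, y* = 118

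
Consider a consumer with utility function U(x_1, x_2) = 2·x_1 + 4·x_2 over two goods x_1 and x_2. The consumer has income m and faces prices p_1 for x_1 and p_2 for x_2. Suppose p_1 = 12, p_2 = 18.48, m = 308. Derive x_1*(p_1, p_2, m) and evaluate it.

x_1* = 0

x_2 gives more utility per dollar, so spend all income on x_2: x_2* = m/p_2, x_1* = 0.
Numerically: x_1* = 0, x_2* = 16.6667.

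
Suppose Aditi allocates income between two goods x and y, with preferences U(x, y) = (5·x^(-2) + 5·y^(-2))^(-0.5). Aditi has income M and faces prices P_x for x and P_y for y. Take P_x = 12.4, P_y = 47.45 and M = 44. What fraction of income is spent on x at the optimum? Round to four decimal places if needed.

share on x = 0.2902

MRS = MU_x/MU_y = (y/x)^(3). Set equal to P_x/P_y.
Solve for the ratio: y/x = [P_x/P_y]^(1/3).
Substitute y = (y/x)·x into the budget: x* = M/(P_x + P_y·(y/x)).
Numerically y/x = 0.639335, so x* = 44/(12.4 + 47.45·0.639335) = 1.0296 and y* = 0.639335·1.0296 = 0.6582.
Expenditure on x: 12.4·1.0296 = 12.7666; share = 0.2902.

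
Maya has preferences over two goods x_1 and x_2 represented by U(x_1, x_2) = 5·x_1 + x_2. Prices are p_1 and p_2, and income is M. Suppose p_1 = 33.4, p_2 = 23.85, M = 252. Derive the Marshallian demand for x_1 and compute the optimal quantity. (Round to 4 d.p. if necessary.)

x_1 gives more utility per dollar, so spend all income on x_1: x_1* = M/p_1, x_2* = 0.
Numerically: x_1* = 7.5449, x_2* = 0.

x_1* = 7.5449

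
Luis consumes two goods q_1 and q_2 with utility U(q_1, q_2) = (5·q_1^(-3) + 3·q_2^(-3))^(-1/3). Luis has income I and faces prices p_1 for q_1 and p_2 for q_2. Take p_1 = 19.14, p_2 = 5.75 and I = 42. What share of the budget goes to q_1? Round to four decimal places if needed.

Numerically q_2/q_1 = 1.188793, so q_1* = 42/(19.14 + 5.75·1.188793) = 1.6169 and q_2* = 1.188793·1.6169 = 1.9222.
Expenditure on q_1: 19.14·1.6169 = 30.9476; share = 0.7368.

share on q_1 = 0.7368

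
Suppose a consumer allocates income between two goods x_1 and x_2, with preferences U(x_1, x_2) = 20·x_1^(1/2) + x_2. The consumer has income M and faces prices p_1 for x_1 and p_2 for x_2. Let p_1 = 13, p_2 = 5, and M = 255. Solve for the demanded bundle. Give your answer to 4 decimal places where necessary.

x_1* = 14.7929, x_2* = 12.5385

Set MRS = p_1/p_2: 10·x_1^(−1/2) = p_1/p_2.
Thus x_1* = (10·p_2/p_1)² — independent of M — with the rest of income spent on x_2.
Plugging in: x_1* = (10·5/13)² = 14.7929, x_2* = 12.5385.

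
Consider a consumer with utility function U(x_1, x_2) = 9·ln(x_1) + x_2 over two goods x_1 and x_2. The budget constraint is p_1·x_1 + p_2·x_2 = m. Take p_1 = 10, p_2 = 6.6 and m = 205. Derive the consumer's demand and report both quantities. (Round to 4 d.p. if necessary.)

Set MRS = p_1/p_2: (9/x_1)/1 = p_1/p_2.
So x_1*(p_1,p_2) = 9·p_2/p_1, independent of income; and x_2* = (m − 9·p_2)/p_2.
At the given prices: x_1* = 9·6.6/10 = 5.94, and x_2* = 22.0606.

x_1* = 5.94, x_2* = 22.0606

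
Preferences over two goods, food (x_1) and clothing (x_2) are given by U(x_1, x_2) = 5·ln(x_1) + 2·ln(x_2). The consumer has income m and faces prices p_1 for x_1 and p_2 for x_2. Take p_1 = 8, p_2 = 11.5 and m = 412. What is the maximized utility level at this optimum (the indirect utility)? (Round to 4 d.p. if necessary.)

V = 22.6774

Tangency: MRS = (5/2)·x_2/x_1 = p_1/p_2.
Rearranging, p_2·x_2 = (2/5)·p_1·x_1. Substituting into the budget gives p_1·x_1·(1 + (2/5)) = m.
Demand: x_1*(p_1,p_2,m) = 5/7·m/p_1 and x_2* = 2/7·m/p_2.
At p_1=8, p_2=11.5, m=412: x_1* = 5/7·412/8 = 36.7857, x_2* = 10.236.
Utility at the optimum: U(36.7857, 10.236) = 22.6774.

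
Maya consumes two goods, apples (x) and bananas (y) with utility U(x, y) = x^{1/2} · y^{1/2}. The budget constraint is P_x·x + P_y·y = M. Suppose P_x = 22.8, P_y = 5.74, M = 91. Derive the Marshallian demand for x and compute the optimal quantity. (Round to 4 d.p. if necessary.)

MU_x/MU_y = (0.5·y)/(0.5·x); tangency sets this equal to P_x/P_y.
So 0.5·P_y·y = 0.5·P_x·x; combined with the budget, a share 0.5 of income goes to x.
Demand: x*(P_x,P_y,M) = 0.5·M/P_x and y* = 0.5·M/P_y.
At P_x=22.8, P_y=5.74, M=91: x* = 0.5·91/22.8 = 1.9956.

x* = 1.9956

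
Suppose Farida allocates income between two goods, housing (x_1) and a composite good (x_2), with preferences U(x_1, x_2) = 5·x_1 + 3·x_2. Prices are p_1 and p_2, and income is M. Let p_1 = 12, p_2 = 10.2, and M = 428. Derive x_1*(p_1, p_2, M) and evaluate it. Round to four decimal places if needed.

x_1* = 35.6667

Linear utility — the consumer picks whichever good has higher MU/price: 5/12 = 0.4167 vs 3/10.2 = 0.2941.
x_1 gives more utility per dollar, so spend all income on x_1: x_1* = M/p_1, x_2* = 0.
Numerically: x_1* = 35.6667, x_2* = 0.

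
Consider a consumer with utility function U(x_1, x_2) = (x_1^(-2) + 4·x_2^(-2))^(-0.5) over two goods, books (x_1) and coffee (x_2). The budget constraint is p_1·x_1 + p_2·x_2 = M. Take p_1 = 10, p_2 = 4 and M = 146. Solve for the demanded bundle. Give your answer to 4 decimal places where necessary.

From the CES first-order condition, (1/4)·(x_2/x_1)^(3) = p_1/p_2.
Hence x_2/x_1 = (4·p_1/p_2)^(1/(3)), i.e. raised to the 1/3 power.
With the ratio pinned down, the budget gives x_1* = M/(p_1 + p_2·(x_2/x_1)) and x_2* = (x_2/x_1)·x_1*.
Numerically x_2/x_1 = 2.154435, so x_1* = 146/(10 + 4·2.154435) = 7.842 and x_2* = 2.154435·7.842 = 16.895.

x_1* = 7.842, x_2* = 16.895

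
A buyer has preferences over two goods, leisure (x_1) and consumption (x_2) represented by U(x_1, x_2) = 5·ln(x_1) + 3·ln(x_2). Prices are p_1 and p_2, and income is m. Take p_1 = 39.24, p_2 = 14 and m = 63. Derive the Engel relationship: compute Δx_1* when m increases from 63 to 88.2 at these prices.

MU_x_1/MU_x_2 = (5·x_2)/(3·x_1); tangency sets this equal to p_1/p_2.
Rearranging, p_2·x_2 = (3/5)·p_1·x_1. Substituting into the budget gives p_1·x_1·(1 + (3/5)) = m.
Demand: x_1*(p_1,p_2,m) = 0.625·m/p_1 and x_2* = 0.375·m/p_2.
At p_1=39.24, p_2=14, m=63: x_1* = 0.625·63/39.24 = 1.0034.
At m' = 88.2: x_1* = 1.4048. Change: 1.4048 − 1.0034 = 0.4014.

Δx_1* = 0.4014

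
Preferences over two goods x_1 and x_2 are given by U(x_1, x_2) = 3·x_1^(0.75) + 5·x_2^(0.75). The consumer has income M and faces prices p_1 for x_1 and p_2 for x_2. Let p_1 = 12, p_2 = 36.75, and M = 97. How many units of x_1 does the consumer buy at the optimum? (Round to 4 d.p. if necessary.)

x_1* = 6.3717

Numerically x_2/x_1 = 0.087718, so x_1* = 97/(12 + 36.75·0.087718) = 6.3717.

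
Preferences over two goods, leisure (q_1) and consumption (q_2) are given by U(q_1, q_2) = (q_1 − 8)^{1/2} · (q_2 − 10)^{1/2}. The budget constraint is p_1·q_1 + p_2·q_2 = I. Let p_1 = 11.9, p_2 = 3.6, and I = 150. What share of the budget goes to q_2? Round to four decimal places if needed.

share on q_2 = 0.3027

Let q_1' = q_1−8, q_2' = q_2−10. MRS = q_2'/q_1' = p_1/p_2.
Substituting into the budget: q_1* = 8 + 0.5·(I − 8·p_1 − 10·p_2)/p_1, and q_2* = 10 + 0.5·(…)/p_2.
Discretionary income = 150 − 8·11.9 − 10·3.6 = 18.8; q_1* = 8 + 0.5·18.8/11.9 = 8.7899; q_2* = 10 + 0.5·18.8/3.6 = 12.6111.
Expenditure on q_2: 3.6·12.6111 = 45.4; share = 0.3027.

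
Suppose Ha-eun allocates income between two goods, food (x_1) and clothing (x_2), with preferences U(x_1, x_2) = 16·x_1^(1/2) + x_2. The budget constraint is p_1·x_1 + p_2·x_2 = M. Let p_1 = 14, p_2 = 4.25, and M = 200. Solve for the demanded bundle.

x_1* = 5.898, x_2* = 27.6303

Utility is quasi-linear in x_2; the FOC for x_1 is 8/√x_1 = p_1/p_2.
Thus x_1* = (8·p_2/p_1)² — independent of M — with the rest of income spent on x_2.
Plugging in: x_1* = (8·4.25/14)² = 5.898, x_2* = 27.6303.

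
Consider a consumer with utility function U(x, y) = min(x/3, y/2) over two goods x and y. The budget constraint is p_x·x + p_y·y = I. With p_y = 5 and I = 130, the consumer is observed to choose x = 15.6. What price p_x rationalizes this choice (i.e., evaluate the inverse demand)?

p_x = 5

With perfect complements, no substitution: consume in ratio x:y = 3:2.
Budget: p_x·x + p_y·(2/3)·x = I, so (3·p_x + 2·p_y)·x = 3·I.
Demand: x*(p_x,p_y,I) = 3·I/(3·p_x + 2·p_y), y* = 2·I/(3·p_x + 2·p_y).
Set x* = 15.6 in the demand function and solve for p_x: p_x = 5.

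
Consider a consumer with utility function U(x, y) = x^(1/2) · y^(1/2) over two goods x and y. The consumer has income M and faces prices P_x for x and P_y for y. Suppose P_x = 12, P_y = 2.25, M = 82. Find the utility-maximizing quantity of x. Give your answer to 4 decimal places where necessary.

x* = 3.4167

Tangency: MRS = y/x = P_x/P_y.
Rearranging, P_y·y = P_x·x. Substituting into the budget gives P_x·x·(1 + 1) = M.
Demand: x*(P_x,P_y,M) = 0.5·M/P_x and y* = 0.5·M/P_y.
At P_x=12, P_y=2.25, M=82: x* = 0.5·82/12 = 3.4167.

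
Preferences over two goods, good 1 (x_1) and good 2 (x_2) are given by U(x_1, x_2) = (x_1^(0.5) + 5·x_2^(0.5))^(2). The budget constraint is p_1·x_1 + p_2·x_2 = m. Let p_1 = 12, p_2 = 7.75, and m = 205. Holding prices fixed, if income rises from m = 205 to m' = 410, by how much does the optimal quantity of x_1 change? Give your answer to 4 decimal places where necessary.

Δx_1* = 0.4302

Substitute x_2 = (x_2/x_1)·x_1 into the budget: x_1* = m/(p_1 + p_2·(x_2/x_1)).
Numerically x_2/x_1 = 59.937565, so x_1* = 205/(12 + 7.75·59.937565) = 0.4302.
At m' = 410: x_1* = 0.8604. Change: 0.8604 − 0.4302 = 0.4302.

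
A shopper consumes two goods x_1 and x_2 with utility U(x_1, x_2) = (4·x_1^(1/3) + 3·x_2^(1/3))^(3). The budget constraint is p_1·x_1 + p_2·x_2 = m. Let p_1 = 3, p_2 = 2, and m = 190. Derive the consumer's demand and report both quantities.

MRS = MU_x_1/MU_x_2 = (4/3)·(x_2/x_1)^(2/3). Set equal to p_1/p_2.
Hence x_2/x_1 = ((3/4)·p_1/p_2)^(1/(2/3)), i.e. raised to the 1.5 power.
Substitute x_2 = (x_2/x_1)·x_1 into the budget: x_1* = m/(p_1 + p_2·(x_2/x_1)).
Numerically x_2/x_1 = 1.193243, so x_1* = 190/(3 + 2·1.193243) = 35.2735 and x_2* = 1.193243·35.2735 = 42.0898.

x_1* = 35.2735, x_2* = 42.0898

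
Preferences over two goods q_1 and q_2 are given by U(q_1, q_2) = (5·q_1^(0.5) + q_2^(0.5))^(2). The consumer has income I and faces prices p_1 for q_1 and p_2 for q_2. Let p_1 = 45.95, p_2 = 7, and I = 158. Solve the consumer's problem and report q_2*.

Numerically q_2/q_1 = 1.723594, so q_1* = 158/(45.95 + 7·1.723594) = 2.7234 and q_2* = 1.723594·2.7234 = 4.6941.

q_2* = 4.6941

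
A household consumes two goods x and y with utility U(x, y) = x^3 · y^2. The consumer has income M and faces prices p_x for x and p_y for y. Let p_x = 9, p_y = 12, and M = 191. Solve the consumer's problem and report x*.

The MRS is (3/2)·y/x. Set MRS = p_x/p_y.
So 3·p_y·y = 2·p_x·x; combined with the budget, a share 0.6 of income goes to x.
Demand: x*(p_x,p_y,M) = 0.6·M/p_x and y* = 0.4·M/p_y.
At p_x=9, p_y=12, M=191: x* = 0.6·191/9 = 12.7333.

x* = 12.7333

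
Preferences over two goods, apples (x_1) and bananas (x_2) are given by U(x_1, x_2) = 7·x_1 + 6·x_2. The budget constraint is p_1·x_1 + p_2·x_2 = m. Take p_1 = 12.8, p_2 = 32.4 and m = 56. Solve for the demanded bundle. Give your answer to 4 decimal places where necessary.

Perfect substitutes: compare marginal utility per dollar. 7/p_1 vs 6/p_2 → 0.5469 vs 0.1852.
x_1 gives more utility per dollar, so spend all income on x_1: x_1* = m/p_1, x_2* = 0.
Numerically: x_1* = 4.375, x_2* = 0.

x_1* = 4.375, x_2* = 0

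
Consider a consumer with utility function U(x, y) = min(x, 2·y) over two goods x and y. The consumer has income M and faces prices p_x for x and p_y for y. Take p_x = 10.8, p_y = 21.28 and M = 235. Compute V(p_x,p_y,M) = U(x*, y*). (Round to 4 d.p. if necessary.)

V = 10.9608

Leontief preferences: the optimum is at the kink where x/2 = y/1, i.e. y = (1/2)·x.
Budget: p_x·x + p_y·(1/2)·x = M, so (2·p_x + p_y)·x = 2·M.
Demand: x*(p_x,p_y,M) = 2·M/(2·p_x + p_y), y* = M/(2·p_x + p_y).
Here 2·10.8 + 21.28 = 42.88, giving x* = 10.9608 and y* = 5.4804.
Utility at the optimum: U(10.9608, 5.4804) = 10.9608.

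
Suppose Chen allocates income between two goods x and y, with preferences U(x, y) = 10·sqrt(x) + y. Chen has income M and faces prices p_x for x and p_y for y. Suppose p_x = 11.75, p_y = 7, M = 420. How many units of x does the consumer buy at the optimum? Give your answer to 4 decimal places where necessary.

MU_x = 5/√x, MU_y = 1. Tangency: 5/√x = p_x/p_y.
Thus x* = (5·p_y/p_x)² — independent of M — with the rest of income spent on y.
Plugging in: x* = (5·7/11.75)² = 8.8728.

x* = 8.8728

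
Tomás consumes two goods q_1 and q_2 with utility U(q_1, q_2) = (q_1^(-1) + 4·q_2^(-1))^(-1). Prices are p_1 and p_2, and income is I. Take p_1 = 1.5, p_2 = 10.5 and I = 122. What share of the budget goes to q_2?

From the CES first-order condition, (1/4)·(q_2/q_1)^(2) = p_1/p_2.
Hence q_2/q_1 = (4·p_1/p_2)^(1/(2)), i.e. raised to the 0.5 power.
Substitute q_2 = (q_2/q_1)·q_1 into the budget: q_1* = I/(p_1 + p_2·(q_2/q_1)).
Numerically q_2/q_1 = 0.755929, so q_1* = 122/(1.5 + 10.5·0.755929) = 12.9275 and q_2* = 0.755929·12.9275 = 9.7723.
Expenditure on q_2: 10.5·9.7723 = 102.6088; share = 0.8411.

share on q_2 = 0.8411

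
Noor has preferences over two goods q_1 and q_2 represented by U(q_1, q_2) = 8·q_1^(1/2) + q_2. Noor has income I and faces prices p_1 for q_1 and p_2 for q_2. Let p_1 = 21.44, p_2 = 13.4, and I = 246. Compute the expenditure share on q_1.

Thus q_1* = (4·p_2/p_1)² — independent of I — with the rest of income spent on q_2.
Plugging in: q_1* = (4·13.4/21.44)² = 6.25, q_2* = 8.3582.
Expenditure on q_1: 21.44·6.25 = 134; share = 0.5447.

share on q_1 = 0.5447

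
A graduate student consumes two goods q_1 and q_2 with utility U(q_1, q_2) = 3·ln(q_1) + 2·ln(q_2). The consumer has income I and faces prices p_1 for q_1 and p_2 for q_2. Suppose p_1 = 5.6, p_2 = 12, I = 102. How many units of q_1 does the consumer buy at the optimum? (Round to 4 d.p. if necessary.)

q_1* = 10.9286

Tangency: MRS = (3/2)·q_2/q_1 = p_1/p_2.
So 3·p_2·q_2 = 2·p_1·q_1; combined with the budget, a share 0.6 of income goes to q_1.
Demand: q_1*(p_1,p_2,I) = 0.6·I/p_1 and q_2* = 0.4·I/p_2.
At p_1=5.6, p_2=12, I=102: q_1* = 0.6·102/5.6 = 10.9286.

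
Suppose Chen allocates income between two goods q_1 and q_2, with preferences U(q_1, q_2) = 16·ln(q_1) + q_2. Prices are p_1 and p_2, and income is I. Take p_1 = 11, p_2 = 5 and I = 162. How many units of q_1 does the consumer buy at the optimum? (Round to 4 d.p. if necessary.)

q_1* = 7.2727

Set MRS = p_1/p_2: (16/q_1)/1 = p_1/p_2.
So q_1*(p_1,p_2) = 16·p_2/p_1, independent of income; and q_2* = (I − 16·p_2)/p_2.
At the given prices: q_1* = 16·5/11 = 7.2727.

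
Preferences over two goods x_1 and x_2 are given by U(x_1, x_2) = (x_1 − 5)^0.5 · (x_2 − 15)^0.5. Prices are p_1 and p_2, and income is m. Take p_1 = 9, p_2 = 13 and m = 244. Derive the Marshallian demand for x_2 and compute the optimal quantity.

x_2* = 15.1538

MRS = (x_2−15)/(x_1−5). Tangency with p_1/p_2 gives x_2−15 = (p_1/p_2)·(x_1−5).
After buying the subsistence bundle (5, 15), a share 0.5 of the remaining income goes to x_1: x_1* = 5 + 0.5·(m − 5p_1 − 15p_2)/p_1.
Discretionary income = 244 − 5·9 − 15·13 = 4; x_2* = 15 + 0.5·4/13 = 15.1538.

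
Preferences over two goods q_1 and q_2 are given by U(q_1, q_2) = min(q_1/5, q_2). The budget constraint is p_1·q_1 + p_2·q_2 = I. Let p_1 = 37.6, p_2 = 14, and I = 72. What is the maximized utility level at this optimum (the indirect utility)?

With perfect complements, no substitution: consume in ratio q_1:q_2 = 5:1.
Budget: p_1·q_1 + p_2·(1/5)·q_1 = I, so (5·p_1 + p_2)·q_1 = 5·I.
Demand: q_1*(p_1,p_2,I) = 5·I/(5·p_1 + p_2), q_2* = I/(5·p_1 + p_2).
Here 5·37.6 + 14 = 202, giving q_1* = 1.7822 and q_2* = 0.3564.
Utility at the optimum: U(1.7822, 0.3564) = 0.3564.

V = 0.3564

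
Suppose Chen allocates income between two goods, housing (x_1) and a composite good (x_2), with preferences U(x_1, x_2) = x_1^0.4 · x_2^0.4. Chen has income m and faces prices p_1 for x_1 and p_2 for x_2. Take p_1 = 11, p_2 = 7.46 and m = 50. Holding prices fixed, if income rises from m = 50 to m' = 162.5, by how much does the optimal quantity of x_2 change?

Δx_2* = 7.5402

The MRS is x_2/x_1. Set MRS = p_1/p_2.
Rearranging, p_2·x_2 = p_1·x_1. Substituting into the budget gives p_1·x_1·(1 + 1) = m.
Demand: x_1*(p_1,p_2,m) = 0.5·m/p_1 and x_2* = 0.5·m/p_2.
At p_1=11, p_2=7.46, m=50: x_2* = 0.5·50/7.46 = 3.3512.
At m' = 162.5: x_2* = 10.8914. Change: 10.8914 − 3.3512 = 7.5402.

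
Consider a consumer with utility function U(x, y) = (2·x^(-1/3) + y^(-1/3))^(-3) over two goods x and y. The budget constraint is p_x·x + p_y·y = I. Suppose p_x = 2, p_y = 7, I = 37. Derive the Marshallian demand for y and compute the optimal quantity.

MRS = MU_x/MU_y = 2·(y/x)^(4/3). Set equal to p_x/p_y.
Hence y/x = ((1/2)·p_x/p_y)^(1/(4/3)), i.e. raised to the 0.75 power.
Substitute y = (y/x)·x into the budget: x* = I/(p_x + p_y·(y/x)).
Numerically y/x = 0.232368, so x* = 37/(2 + 7·0.232368) = 10.2025 and y* = 0.232368·10.2025 = 2.3707.

y* = 2.3707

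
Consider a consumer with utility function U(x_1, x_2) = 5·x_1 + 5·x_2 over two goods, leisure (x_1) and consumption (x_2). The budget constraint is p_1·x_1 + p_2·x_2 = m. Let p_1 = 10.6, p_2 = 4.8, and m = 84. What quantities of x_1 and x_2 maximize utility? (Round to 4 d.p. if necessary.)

x_1* = 0, x_2* = 17.5

Perfect substitutes: compare marginal utility per dollar. 5/p_1 vs 5/p_2 → 0.4717 vs 1.0417.
x_2 gives more utility per dollar, so spend all income on x_2: x_2* = m/p_2, x_1* = 0.
Numerically: x_1* = 0, x_2* = 17.5.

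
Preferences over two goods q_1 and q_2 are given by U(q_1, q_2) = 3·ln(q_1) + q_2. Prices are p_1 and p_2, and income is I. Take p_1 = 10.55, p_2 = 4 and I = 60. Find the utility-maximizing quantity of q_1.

q_1* = 1.1374

So q_1*(p_1,p_2) = 3·p_2/p_1, independent of income; and q_2* = (I − 3·p_2)/p_2.
At the given prices: q_1* = 3·4/10.55 = 1.1374.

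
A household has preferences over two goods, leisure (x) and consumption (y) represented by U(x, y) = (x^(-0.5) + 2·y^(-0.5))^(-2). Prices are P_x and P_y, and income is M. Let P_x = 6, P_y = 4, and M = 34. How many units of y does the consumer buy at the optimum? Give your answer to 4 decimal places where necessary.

Numerically y/x = 2.080084, so x* = 34/(6 + 4·2.080084) = 2.3742 and y* = 2.080084·2.3742 = 4.9386.

y* = 4.9386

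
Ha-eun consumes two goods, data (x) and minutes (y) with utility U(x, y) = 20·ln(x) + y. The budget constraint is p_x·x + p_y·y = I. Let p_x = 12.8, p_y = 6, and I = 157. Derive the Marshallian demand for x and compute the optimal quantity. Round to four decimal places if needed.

So x*(p_x,p_y) = 20·p_y/p_x, independent of income; and y* = (I − 20·p_y)/p_y.
At the given prices: x* = 20·6/12.8 = 9.375.

x* = 9.375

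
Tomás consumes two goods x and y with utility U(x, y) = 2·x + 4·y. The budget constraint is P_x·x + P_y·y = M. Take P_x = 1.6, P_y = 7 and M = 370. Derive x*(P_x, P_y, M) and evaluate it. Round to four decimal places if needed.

Linear utility — the consumer picks whichever good has higher MU/price: 2/1.6 = 1.25 vs 4/7 = 0.5714.
x gives more utility per dollar, so spend all income on x: x* = M/P_x, y* = 0.
Numerically: x* = 231.25, y* = 0.

x* = 231.25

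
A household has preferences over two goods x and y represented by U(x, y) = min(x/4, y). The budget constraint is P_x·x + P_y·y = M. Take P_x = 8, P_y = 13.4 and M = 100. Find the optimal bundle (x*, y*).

Leontief preferences: the optimum is at the kink where x/4 = y/1, i.e. y = (1/4)·x.
Budget: P_x·x + P_y·(1/4)·x = M, so (4·P_x + P_y)·x = 4·M.
Demand: x*(P_x,P_y,M) = 4·M/(4·P_x + P_y), y* = M/(4·P_x + P_y).
Here 4·8 + 13.4 = 45.4, giving x* = 8.8106 and y* = 2.2026.

x* = 8.8106, y* = 2.2026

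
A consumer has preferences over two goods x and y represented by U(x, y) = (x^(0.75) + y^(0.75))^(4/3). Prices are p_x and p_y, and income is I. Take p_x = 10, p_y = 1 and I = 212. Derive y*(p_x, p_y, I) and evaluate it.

y* = 211.7882

With the ratio pinned down, the budget gives x* = I/(p_x + p_y·(y/x)) and y* = (y/x)·x*.
Numerically y/x = 10000, so x* = 212/(10 + 1·10000) = 0.0212 and y* = 10000·0.0212 = 211.7882.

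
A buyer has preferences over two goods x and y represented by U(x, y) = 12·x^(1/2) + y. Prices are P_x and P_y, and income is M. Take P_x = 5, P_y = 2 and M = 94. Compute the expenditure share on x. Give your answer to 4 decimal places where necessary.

Utility is quasi-linear in y; the FOC for x is 6/√x = P_x/P_y.
Solve: √x = 6·P_y/P_x, so x*(P_x,P_y) = (6·P_y/P_x)², and y* = (M − P_x·x*)/P_y.
Plugging in: x* = (6·2/5)² = 5.76, y* = 32.6.
Expenditure on x: 5·5.76 = 28.8; share = 0.3064.

share on x = 0.3064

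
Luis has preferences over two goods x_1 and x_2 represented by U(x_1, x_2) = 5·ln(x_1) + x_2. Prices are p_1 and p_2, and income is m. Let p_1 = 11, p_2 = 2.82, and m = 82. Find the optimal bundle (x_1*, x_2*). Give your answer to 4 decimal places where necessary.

x_1* = 1.2818, x_2* = 24.078

Set MRS = p_1/p_2: (5/x_1)/1 = p_1/p_2.
So x_1*(p_1,p_2) = 5·p_2/p_1, independent of income; and x_2* = (m − 5·p_2)/p_2.
At the given prices: x_1* = 5·2.82/11 = 1.2818, and x_2* = 24.078.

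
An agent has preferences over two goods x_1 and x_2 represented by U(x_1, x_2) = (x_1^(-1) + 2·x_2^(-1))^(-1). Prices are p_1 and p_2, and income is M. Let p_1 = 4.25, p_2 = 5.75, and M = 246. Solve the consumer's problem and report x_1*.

MU_x_1 ∝ x_1^(-2), MU_x_2 ∝ 2·x_2^(-2), so MRS = (1/2)·(x_2/x_1)^(2) = p_1/p_2.
Hence x_2/x_1 = (2·p_1/p_2)^(1/(2)), i.e. raised to the 0.5 power.
Substitute x_2 = (x_2/x_1)·x_1 into the budget: x_1* = M/(p_1 + p_2·(x_2/x_1)).
Numerically x_2/x_1 = 1.215838, so x_1* = 246/(4.25 + 5.75·1.215838) = 21.884.

x_1* = 21.884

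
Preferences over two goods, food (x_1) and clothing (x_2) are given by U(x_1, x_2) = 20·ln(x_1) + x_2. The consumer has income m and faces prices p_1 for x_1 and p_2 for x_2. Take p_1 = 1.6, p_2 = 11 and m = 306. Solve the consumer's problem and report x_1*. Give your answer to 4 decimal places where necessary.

x_1* = 137.5

Set MRS = p_1/p_2: (20/x_1)/1 = p_1/p_2.
So x_1*(p_1,p_2) = 20·p_2/p_1, independent of income; and x_2* = (m − 20·p_2)/p_2.
At the given prices: x_1* = 20·11/1.6 = 137.5.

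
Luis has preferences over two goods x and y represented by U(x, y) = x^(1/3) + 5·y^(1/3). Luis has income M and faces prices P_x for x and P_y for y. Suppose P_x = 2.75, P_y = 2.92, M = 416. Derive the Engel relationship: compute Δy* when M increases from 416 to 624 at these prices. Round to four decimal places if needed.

Δy* = 65.2217

Substitute y = (y/x)·x into the budget: x* = M/(P_x + P_y·(y/x)).
Numerically y/x = 10.218326, so x* = 416/(2.75 + 2.92·10.218326) = 12.7656 and y* = 10.218326·12.7656 = 130.4433.
At M' = 624: y* = 195.665. Change: 195.665 − 130.4433 = 65.2217.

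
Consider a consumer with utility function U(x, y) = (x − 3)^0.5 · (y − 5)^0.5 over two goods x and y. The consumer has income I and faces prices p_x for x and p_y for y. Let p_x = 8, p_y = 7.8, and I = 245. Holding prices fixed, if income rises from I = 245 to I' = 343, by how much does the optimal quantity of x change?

MRS = (y−5)/(x−3). Tangency with p_x/p_y gives y−5 = (p_x/p_y)·(x−3).
Substituting into the budget: x* = 3 + 0.5·(I − 3·p_x − 5·p_y)/p_x, and y* = 5 + 0.5·(…)/p_y.
Discretionary income = 245 − 3·8 − 5·7.8 = 182; x* = 3 + 0.5·182/8 = 14.375.
At I' = 343: x* = 20.5. Change: 20.5 − 14.375 = 6.125.

Δx* = 6.125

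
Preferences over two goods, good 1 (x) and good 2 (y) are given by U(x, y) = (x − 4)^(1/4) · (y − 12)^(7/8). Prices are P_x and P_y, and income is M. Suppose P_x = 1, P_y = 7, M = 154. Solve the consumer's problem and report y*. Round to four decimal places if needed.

y* = 19.3333

Let x' = x−4, y' = y−12. MRS = (2/7)·y'/x' = P_x/P_y.
After buying the subsistence bundle (4, 12), a share 2/9 of the remaining income goes to x: x* = 4 + 2/9·(M − 4P_x − 12P_y)/P_x.
Discretionary income = 154 − 4·1 − 12·7 = 66; y* = 12 + 7/9·66/7 = 19.3333.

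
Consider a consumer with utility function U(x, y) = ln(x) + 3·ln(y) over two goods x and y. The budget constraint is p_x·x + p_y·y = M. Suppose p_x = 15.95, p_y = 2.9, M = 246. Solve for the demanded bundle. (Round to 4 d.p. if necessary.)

MU_x/MU_y = (y)/(3·x); tangency sets this equal to p_x/p_y.
Rearranging, p_y·y = 3·p_x·x. Substituting into the budget gives p_x·x·(1 + 3) = M.
Demand: x*(p_x,p_y,M) = 0.25·M/p_x and y* = 0.75·M/p_y.
At p_x=15.95, p_y=2.9, M=246: x* = 0.25·246/15.95 = 3.8558, y* = 63.6207.

x* = 3.8558, y* = 63.6207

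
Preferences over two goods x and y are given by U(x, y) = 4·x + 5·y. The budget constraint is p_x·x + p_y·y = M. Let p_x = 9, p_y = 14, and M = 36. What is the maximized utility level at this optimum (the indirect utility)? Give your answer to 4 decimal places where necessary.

x gives more utility per dollar, so spend all income on x: x* = M/p_x, y* = 0.
Numerically: x* = 4, y* = 0.
Utility at the optimum: U(4, 0) = 16.

V = 16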